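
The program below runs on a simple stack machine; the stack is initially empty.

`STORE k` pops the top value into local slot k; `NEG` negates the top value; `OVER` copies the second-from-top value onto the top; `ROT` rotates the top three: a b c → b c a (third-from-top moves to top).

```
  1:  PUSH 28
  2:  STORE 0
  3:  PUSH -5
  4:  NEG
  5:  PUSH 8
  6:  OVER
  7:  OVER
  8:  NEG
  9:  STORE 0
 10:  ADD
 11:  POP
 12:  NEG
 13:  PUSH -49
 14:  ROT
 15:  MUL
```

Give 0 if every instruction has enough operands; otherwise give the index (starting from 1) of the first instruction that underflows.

14

PUSH 28  -> [28]
STORE 0  -> []
PUSH -5  -> [-5]
NEG      -> [5]
PUSH 8   -> [5, 8]
OVER     -> [5, 8, 5]
OVER     -> [5, 8, 5, 8]
NEG      -> [5, 8, 5, -8]
STORE 0  -> [5, 8, 5]
ADD      -> [5, 13]
POP      -> [5]
NEG      -> [-5]
PUSH -49 -> [-5, -49]
ROT  — needs 3 operands, stack has 2 → underflow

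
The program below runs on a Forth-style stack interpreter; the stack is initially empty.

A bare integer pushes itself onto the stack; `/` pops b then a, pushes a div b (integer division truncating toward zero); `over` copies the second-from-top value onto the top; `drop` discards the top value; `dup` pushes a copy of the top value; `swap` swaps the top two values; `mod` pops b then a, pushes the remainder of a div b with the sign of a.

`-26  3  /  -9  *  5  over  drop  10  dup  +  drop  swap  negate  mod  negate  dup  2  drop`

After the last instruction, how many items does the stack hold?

-26    : [-26]
3      : [-26, 3]
/      : [-8]
-9     : [-8, -9]
*      : [72]
5      : [72, 5]
over   : [72, 5, 72]
drop   : [72, 5]
10     : [72, 5, 10]
dup    : [72, 5, 10, 10]
+      : [72, 5, 20]
drop   : [72, 5]
swap   : [5, 72]
negate : [5, -72]
mod    : [5]
negate : [-5]
dup    : [-5, -5]
2      : [-5, -5, 2]
drop   : [-5, -5]

2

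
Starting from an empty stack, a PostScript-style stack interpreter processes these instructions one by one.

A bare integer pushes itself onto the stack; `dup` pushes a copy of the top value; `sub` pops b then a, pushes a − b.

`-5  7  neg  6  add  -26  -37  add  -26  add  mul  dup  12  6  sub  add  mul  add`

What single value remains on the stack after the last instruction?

8450

-5  -> -5
7   -> -5 7
neg -> -5 -7
6   -> -5 -7 6
add -> -5 -1
-26 -> -5 -1 -26
-37 -> -5 -1 -26 -37
add -> -5 -1 -63
-26 -> -5 -1 -63 -26
add -> -5 -1 -89
mul -> -5 89
dup -> -5 89 89
12  -> -5 89 89 12
6   -> -5 89 89 12 6
sub -> -5 89 89 6
add -> -5 89 95
mul -> -5 8455
add -> 8450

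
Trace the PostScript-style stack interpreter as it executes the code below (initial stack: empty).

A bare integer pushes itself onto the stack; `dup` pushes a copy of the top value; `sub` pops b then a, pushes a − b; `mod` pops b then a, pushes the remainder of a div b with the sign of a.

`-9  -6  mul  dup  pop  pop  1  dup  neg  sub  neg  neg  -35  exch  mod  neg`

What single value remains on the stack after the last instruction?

-9   -> -9
-6   -> -9 -6
mul  -> 54
dup  -> 54 54
pop  -> 54
pop  -> (empty)
1    -> 1
dup  -> 1 1
neg  -> 1 -1
sub  -> 2
neg  -> -2
neg  -> 2
-35  -> 2 -35
exch -> -35 2
mod  -> -1
neg  -> 1

1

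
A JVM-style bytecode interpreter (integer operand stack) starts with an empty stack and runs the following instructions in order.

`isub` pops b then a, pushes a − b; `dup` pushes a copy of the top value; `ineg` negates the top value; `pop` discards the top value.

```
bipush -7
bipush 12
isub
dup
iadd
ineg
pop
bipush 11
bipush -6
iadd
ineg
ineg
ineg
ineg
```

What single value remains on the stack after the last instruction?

bipush -7  [-7]
bipush 12  [-7, 12]
isub       [-19]
dup        [-19, -19]
iadd       [-38]
ineg       [38]
pop        []
bipush 11  [11]
bipush -6  [11, -6]
iadd       [5]
ineg       [-5]
ineg       [5]
ineg       [-5]
ineg       [5]

5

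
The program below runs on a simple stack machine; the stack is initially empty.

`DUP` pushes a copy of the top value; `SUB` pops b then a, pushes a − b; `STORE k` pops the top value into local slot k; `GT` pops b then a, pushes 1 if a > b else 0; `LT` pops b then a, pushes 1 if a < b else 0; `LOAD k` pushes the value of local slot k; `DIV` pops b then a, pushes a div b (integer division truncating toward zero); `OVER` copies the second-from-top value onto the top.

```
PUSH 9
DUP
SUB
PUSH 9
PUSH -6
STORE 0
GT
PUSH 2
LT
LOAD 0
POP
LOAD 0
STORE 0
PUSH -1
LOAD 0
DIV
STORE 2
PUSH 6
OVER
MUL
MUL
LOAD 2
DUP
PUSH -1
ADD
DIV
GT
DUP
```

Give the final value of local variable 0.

PUSH 9   [9]
DUP      [9, 9]
SUB      [0]
PUSH 9   [0, 9]
PUSH -6  [0, 9, -6]
STORE 0  [0, 9]
GT       [0]
PUSH 2   [0, 2]
LT       [1]
LOAD 0   [1, -6]
POP      [1]
LOAD 0   [1, -6]
STORE 0  [1]
PUSH -1  [1, -1]
LOAD 0   [1, -1, -6]
DIV      [1, 0]
STORE 2  [1]
PUSH 6   [1, 6]
OVER     [1, 6, 1]
MUL      [1, 6]
MUL      [6]
LOAD 2   [6, 0]
DUP      [6, 0, 0]
PUSH -1  [6, 0, 0, -1]
ADD      [6, 0, -1]
DIV      [6, 0]
GT       [1]
DUP      [1, 1]

-6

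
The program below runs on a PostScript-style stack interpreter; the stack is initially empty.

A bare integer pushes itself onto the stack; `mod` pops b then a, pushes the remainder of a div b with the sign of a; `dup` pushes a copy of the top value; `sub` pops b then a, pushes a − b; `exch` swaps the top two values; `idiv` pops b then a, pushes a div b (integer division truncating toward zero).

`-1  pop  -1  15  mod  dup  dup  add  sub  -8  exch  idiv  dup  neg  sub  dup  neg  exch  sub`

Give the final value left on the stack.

-1   : [-1]
pop  : []
-1   : [-1]
15   : [-1, 15]
mod  : [-1]
dup  : [-1, -1]
dup  : [-1, -1, -1]
add  : [-1, -2]
sub  : [1]
-8   : [1, -8]
exch : [-8, 1]
idiv : [-8]
dup  : [-8, -8]
neg  : [-8, 8]
sub  : [-16]
dup  : [-16, -16]
neg  : [-16, 16]
exch : [16, -16]
sub  : [32]

32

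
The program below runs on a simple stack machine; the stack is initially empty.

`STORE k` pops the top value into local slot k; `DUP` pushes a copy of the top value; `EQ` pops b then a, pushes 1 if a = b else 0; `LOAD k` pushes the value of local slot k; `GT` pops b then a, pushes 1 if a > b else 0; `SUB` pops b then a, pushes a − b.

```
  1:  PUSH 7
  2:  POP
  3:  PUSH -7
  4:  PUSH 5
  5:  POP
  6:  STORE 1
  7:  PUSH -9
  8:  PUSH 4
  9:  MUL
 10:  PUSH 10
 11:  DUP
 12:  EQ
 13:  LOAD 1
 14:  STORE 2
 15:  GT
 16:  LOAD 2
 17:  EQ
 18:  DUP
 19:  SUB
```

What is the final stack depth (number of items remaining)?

PUSH 7   7
POP      (empty)
PUSH -7  -7
PUSH 5   -7 5
POP      -7
STORE 1  (empty)
PUSH -9  -9
PUSH 4   -9 4
MUL      -36
PUSH 10  -36 10
DUP      -36 10 10
EQ       -36 1
LOAD 1   -36 1 -7
STORE 2  -36 1
GT       0
LOAD 2   0 -7
EQ       0
DUP      0 0
SUB      0

1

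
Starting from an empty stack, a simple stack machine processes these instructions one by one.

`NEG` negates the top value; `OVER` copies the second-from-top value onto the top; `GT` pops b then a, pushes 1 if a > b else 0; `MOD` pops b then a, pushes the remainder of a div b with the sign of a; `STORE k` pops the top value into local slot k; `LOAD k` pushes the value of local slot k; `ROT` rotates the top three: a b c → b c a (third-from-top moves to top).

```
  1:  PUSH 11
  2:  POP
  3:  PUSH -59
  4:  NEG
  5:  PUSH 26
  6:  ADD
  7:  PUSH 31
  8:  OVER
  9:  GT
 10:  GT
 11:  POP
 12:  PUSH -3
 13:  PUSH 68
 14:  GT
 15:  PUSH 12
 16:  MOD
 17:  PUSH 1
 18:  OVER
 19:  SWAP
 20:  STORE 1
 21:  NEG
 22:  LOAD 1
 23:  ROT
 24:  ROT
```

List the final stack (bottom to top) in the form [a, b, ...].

PUSH 11  -> [11]
POP      -> []
PUSH -59 -> [-59]
NEG      -> [59]
PUSH 26  -> [59, 26]
ADD      -> [85]
PUSH 31  -> [85, 31]
OVER     -> [85, 31, 85]
GT       -> [85, 0]
GT       -> [1]
POP      -> []
PUSH -3  -> [-3]
PUSH 68  -> [-3, 68]
GT       -> [0]
PUSH 12  -> [0, 12]
MOD      -> [0]
PUSH 1   -> [0, 1]
OVER     -> [0, 1, 0]
SWAP     -> [0, 0, 1]
STORE 1  -> [0, 0]
NEG      -> [0, 0]
LOAD 1   -> [0, 0, 1]
ROT      -> [0, 1, 0]
ROT      -> [1, 0, 0]

[1, 0, 0]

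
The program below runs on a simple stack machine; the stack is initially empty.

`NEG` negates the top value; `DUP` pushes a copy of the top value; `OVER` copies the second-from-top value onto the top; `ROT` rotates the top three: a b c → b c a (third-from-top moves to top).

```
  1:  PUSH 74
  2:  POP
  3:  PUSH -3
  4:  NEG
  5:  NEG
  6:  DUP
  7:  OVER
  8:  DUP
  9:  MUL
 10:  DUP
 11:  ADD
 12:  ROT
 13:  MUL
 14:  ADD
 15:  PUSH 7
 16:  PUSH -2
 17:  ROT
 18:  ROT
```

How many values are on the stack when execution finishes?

3

PUSH 74 : [74]
POP     : []
PUSH -3 : [-3]
NEG     : [3]
NEG     : [-3]
DUP     : [-3, -3]
OVER    : [-3, -3, -3]
DUP     : [-3, -3, -3, -3]
MUL     : [-3, -3, 9]
DUP     : [-3, -3, 9, 9]
ADD     : [-3, -3, 18]
ROT     : [-3, 18, -3]
MUL     : [-3, -54]
ADD     : [-57]
PUSH 7  : [-57, 7]
PUSH -2 : [-57, 7, -2]
ROT     : [7, -2, -57]
ROT     : [-2, -57, 7]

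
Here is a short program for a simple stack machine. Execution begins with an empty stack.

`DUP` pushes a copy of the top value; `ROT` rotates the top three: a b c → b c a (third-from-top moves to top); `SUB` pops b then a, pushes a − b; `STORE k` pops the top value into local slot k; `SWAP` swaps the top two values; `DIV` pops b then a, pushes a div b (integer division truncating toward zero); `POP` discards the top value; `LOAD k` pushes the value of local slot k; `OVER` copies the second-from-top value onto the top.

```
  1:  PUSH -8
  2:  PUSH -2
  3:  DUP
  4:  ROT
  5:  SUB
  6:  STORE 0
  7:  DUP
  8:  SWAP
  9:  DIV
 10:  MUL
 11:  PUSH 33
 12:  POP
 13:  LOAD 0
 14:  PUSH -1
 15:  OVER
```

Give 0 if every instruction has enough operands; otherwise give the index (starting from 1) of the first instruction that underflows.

10

PUSH -8  [-8]
PUSH -2  [-8, -2]
DUP      [-8, -2, -2]
ROT      [-2, -2, -8]
SUB      [-2, 6]
STORE 0  [-2]
DUP      [-2, -2]
SWAP     [-2, -2]
DIV      [1]
MUL  — needs 2 operands, stack has 1 → underflow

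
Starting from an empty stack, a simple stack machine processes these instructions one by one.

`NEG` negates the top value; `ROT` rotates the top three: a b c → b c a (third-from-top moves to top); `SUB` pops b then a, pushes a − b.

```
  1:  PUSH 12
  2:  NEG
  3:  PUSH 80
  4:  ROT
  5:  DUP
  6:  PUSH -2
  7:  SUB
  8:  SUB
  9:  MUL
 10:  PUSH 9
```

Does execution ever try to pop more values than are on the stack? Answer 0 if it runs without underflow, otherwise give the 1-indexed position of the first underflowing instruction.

PUSH 12 -> [12]
NEG     -> [-12]
PUSH 80 -> [-12, 80]
ROT  — needs 3 operands, stack has 2 → underflow

4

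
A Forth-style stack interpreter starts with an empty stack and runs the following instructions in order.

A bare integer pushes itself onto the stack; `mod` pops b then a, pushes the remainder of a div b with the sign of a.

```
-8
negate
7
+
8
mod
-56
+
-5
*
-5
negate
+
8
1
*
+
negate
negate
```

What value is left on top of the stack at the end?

-8     → -8
negate → 8
7      → 8 7
+      → 15
8      → 15 8
mod    → 7
-56    → 7 -56
+      → -49
-5     → -49 -5
*      → 245
-5     → 245 -5
negate → 245 5
+      → 250
8      → 250 8
1      → 250 8 1
*      → 250 8
+      → 258
negate → -258
negate → 258

258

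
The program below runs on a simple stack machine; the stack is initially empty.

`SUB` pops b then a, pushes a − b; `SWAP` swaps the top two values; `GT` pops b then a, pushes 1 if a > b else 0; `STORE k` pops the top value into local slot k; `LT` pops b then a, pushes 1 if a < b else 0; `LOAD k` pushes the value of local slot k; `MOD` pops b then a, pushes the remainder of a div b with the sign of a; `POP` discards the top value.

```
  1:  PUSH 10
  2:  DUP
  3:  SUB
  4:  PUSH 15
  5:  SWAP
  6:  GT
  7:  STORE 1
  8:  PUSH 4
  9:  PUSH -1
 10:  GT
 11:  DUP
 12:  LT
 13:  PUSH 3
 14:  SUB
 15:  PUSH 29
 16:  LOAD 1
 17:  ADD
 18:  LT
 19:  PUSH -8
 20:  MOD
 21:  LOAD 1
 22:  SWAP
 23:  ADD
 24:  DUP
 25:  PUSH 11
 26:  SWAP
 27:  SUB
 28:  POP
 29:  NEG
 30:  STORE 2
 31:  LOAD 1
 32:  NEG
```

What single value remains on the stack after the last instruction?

PUSH 10  10
DUP      10 10
SUB      0
PUSH 15  0 15
SWAP     15 0
GT       1
STORE 1  (empty)
PUSH 4   4
PUSH -1  4 -1
GT       1
DUP      1 1
LT       0
PUSH 3   0 3
SUB      -3
PUSH 29  -3 29
LOAD 1   -3 29 1
ADD      -3 30
LT       1
PUSH -8  1 -8
MOD      1
LOAD 1   1 1
SWAP     1 1
ADD      2
DUP      2 2
PUSH 11  2 2 11
SWAP     2 11 2
SUB      2 9
POP      2
NEG      -2
STORE 2  (empty)
LOAD 1   1
NEG      -1

-1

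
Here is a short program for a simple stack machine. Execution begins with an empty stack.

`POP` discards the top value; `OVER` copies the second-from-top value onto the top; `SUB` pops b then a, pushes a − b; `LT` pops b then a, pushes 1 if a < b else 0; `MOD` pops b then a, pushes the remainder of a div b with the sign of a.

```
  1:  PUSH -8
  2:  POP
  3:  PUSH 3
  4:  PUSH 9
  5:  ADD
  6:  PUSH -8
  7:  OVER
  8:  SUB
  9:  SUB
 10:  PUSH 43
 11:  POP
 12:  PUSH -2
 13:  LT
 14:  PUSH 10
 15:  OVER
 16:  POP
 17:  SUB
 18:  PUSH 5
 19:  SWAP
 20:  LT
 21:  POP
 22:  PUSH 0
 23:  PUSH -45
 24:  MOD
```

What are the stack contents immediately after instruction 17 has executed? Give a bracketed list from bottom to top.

PUSH -8 -> [-8]
POP     -> []
PUSH 3  -> [3]
PUSH 9  -> [3, 9]
ADD     -> [12]
PUSH -8 -> [12, -8]
OVER    -> [12, -8, 12]
SUB     -> [12, -20]
SUB     -> [32]
PUSH 43 -> [32, 43]
POP     -> [32]
PUSH -2 -> [32, -2]
LT      -> [0]
PUSH 10 -> [0, 10]
OVER    -> [0, 10, 0]
POP     -> [0, 10]
SUB     -> [-10]

[-10]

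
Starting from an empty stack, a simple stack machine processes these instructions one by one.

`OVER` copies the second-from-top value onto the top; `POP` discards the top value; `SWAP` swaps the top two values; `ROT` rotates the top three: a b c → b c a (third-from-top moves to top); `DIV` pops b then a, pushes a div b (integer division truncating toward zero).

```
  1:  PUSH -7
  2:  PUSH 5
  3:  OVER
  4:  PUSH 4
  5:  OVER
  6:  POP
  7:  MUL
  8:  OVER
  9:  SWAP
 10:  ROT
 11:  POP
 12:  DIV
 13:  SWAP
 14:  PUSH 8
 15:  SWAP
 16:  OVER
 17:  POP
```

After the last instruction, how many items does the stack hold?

3

PUSH -7 -> -7
PUSH 5  -> -7 5
OVER    -> -7 5 -7
PUSH 4  -> -7 5 -7 4
OVER    -> -7 5 -7 4 -7
POP     -> -7 5 -7 4
MUL     -> -7 5 -28
OVER    -> -7 5 -28 5
SWAP    -> -7 5 5 -28
ROT     -> -7 5 -28 5
POP     -> -7 5 -28
DIV     -> -7 0
SWAP    -> 0 -7
PUSH 8  -> 0 -7 8
SWAP    -> 0 8 -7
OVER    -> 0 8 -7 8
POP     -> 0 8 -7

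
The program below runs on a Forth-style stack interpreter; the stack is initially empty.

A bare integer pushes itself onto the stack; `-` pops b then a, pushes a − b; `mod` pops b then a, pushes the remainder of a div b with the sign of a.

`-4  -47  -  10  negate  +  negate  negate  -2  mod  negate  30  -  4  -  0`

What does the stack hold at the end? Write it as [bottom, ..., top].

-4      [-4]
-47     [-4, -47]
-       [43]
10      [43, 10]
negate  [43, -10]
+       [33]
negate  [-33]
negate  [33]
-2      [33, -2]
mod     [1]
negate  [-1]
30      [-1, 30]
-       [-31]
4       [-31, 4]
-       [-35]
0       [-35, 0]

[-35, 0]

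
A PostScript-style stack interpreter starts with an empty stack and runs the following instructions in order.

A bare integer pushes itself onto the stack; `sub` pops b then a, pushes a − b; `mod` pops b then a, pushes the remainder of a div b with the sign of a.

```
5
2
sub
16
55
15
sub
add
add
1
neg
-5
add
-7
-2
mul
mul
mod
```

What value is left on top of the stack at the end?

5   → [5]
2   → [5, 2]
sub → [3]
16  → [3, 16]
55  → [3, 16, 55]
15  → [3, 16, 55, 15]
sub → [3, 16, 40]
add → [3, 56]
add → [59]
1   → [59, 1]
neg → [59, -1]
-5  → [59, -1, -5]
add → [59, -6]
-7  → [59, -6, -7]
-2  → [59, -6, -7, -2]
mul → [59, -6, 14]
mul → [59, -84]
mod → [59]

59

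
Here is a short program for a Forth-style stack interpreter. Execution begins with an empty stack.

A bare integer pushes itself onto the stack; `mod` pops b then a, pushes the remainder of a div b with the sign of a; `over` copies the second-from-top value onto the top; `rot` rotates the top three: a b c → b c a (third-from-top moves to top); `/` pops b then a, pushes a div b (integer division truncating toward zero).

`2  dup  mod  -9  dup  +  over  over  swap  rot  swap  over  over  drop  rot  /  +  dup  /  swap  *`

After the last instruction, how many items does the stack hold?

2    → 2
dup  → 2 2
mod  → 0
-9   → 0 -9
dup  → 0 -9 -9
+    → 0 -18
over → 0 -18 0
over → 0 -18 0 -18
swap → 0 -18 -18 0
rot  → 0 -18 0 -18
swap → 0 -18 -18 0
over → 0 -18 -18 0 -18
over → 0 -18 -18 0 -18 0
drop → 0 -18 -18 0 -18
rot  → 0 -18 0 -18 -18
/    → 0 -18 0 1
+    → 0 -18 1
dup  → 0 -18 1 1
/    → 0 -18 1
swap → 0 1 -18
*    → 0 -18

2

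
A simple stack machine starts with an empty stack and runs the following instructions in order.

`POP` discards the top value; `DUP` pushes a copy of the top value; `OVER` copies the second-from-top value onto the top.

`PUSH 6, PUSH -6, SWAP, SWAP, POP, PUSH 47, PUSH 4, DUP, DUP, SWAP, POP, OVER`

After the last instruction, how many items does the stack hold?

5

PUSH 6   6
PUSH -6  6 -6
SWAP     -6 6
SWAP     6 -6
POP      6
PUSH 47  6 47
PUSH 4   6 47 4
DUP      6 47 4 4
DUP      6 47 4 4 4
SWAP     6 47 4 4 4
POP      6 47 4 4
OVER     6 47 4 4 4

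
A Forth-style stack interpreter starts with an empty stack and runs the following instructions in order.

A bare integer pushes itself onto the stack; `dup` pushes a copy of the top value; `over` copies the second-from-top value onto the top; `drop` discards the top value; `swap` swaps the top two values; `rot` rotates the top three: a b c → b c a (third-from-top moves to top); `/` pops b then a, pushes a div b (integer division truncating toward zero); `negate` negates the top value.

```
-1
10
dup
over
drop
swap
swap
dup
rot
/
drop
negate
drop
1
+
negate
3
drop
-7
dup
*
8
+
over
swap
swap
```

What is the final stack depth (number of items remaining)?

-1     → -1
10     → -1 10
dup    → -1 10 10
over   → -1 10 10 10
drop   → -1 10 10
swap   → -1 10 10
swap   → -1 10 10
dup    → -1 10 10 10
rot    → -1 10 10 10
/      → -1 10 1
drop   → -1 10
negate → -1 -10
drop   → -1
1      → -1 1
+      → 0
negate → 0
3      → 0 3
drop   → 0
-7     → 0 -7
dup    → 0 -7 -7
*      → 0 49
8      → 0 49 8
+      → 0 57
over   → 0 57 0
swap   → 0 0 57
swap   → 0 57 0

3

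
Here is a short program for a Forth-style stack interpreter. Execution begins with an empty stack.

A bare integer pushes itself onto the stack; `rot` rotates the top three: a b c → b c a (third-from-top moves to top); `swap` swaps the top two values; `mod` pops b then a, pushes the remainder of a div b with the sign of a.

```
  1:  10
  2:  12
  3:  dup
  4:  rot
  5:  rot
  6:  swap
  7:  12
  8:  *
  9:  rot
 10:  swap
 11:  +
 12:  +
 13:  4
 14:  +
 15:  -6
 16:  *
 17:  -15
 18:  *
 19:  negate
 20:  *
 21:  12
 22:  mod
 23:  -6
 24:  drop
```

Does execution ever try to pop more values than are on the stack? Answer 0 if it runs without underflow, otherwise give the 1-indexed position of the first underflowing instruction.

20

10      [10]
12      [10, 12]
dup     [10, 12, 12]
rot     [12, 12, 10]
rot     [12, 10, 12]
swap    [12, 12, 10]
12      [12, 12, 10, 12]
*       [12, 12, 120]
rot     [12, 120, 12]
swap    [12, 12, 120]
+       [12, 132]
+       [144]
4       [144, 4]
+       [148]
-6      [148, -6]
*       [-888]
-15     [-888, -15]
*       [13320]
negate  [-13320]
*  — needs 2 operands, stack has 1 → underflow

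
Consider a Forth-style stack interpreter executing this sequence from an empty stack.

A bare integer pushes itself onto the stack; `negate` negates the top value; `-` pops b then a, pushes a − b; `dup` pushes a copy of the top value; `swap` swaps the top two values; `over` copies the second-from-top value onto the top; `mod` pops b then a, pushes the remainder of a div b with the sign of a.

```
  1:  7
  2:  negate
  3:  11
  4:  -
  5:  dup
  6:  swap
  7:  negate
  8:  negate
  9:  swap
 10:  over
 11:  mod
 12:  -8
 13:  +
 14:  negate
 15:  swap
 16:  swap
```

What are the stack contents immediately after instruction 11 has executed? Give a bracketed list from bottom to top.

[-18, 0]

7      → [7]
negate → [-7]
11     → [-7, 11]
-      → [-18]
dup    → [-18, -18]
swap   → [-18, -18]
negate → [-18, 18]
negate → [-18, -18]
swap   → [-18, -18]
over   → [-18, -18, -18]
mod    → [-18, 0]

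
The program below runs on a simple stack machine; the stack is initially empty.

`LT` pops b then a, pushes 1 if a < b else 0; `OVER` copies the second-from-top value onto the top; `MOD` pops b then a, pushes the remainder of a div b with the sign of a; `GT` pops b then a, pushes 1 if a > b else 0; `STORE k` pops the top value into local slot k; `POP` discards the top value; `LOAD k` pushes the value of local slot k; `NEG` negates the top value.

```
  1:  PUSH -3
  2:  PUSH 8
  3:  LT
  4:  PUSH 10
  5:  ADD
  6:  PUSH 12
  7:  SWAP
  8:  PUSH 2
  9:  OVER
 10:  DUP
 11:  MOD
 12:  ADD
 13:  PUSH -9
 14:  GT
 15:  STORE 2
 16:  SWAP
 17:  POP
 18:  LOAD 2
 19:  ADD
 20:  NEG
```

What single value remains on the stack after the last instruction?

PUSH -3  [-3]
PUSH 8   [-3, 8]
LT       [1]
PUSH 10  [1, 10]
ADD      [11]
PUSH 12  [11, 12]
SWAP     [12, 11]
PUSH 2   [12, 11, 2]
OVER     [12, 11, 2, 11]
DUP      [12, 11, 2, 11, 11]
MOD      [12, 11, 2, 0]
ADD      [12, 11, 2]
PUSH -9  [12, 11, 2, -9]
GT       [12, 11, 1]
STORE 2  [12, 11]
SWAP     [11, 12]
POP      [11]
LOAD 2   [11, 1]
ADD      [12]
NEG      [-12]

-12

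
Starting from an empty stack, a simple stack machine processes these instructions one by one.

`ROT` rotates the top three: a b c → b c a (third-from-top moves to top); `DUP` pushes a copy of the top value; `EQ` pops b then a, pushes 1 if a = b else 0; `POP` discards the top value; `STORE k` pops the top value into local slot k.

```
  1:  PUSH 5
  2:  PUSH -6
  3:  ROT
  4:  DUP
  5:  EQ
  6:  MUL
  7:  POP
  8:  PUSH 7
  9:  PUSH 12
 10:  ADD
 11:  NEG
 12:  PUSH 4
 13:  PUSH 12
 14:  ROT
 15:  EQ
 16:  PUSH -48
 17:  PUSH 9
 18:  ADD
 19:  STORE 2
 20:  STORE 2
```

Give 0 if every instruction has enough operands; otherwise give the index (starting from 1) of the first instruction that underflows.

PUSH 5  -> 5
PUSH -6 -> 5 -6
ROT  — needs 3 operands, stack has 2 → underflow

3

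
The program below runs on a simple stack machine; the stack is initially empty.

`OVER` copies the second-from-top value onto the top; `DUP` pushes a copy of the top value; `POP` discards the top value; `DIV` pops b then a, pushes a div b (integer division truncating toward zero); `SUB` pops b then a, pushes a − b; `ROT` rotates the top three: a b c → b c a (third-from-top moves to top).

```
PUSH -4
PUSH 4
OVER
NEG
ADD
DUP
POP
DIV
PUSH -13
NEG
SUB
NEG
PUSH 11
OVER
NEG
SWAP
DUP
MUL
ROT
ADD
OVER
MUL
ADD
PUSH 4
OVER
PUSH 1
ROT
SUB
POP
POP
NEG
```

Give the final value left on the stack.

PUSH -4  : [-4]
PUSH 4   : [-4, 4]
OVER     : [-4, 4, -4]
NEG      : [-4, 4, 4]
ADD      : [-4, 8]
DUP      : [-4, 8, 8]
POP      : [-4, 8]
DIV      : [0]
PUSH -13 : [0, -13]
NEG      : [0, 13]
SUB      : [-13]
NEG      : [13]
PUSH 11  : [13, 11]
OVER     : [13, 11, 13]
NEG      : [13, 11, -13]
SWAP     : [13, -13, 11]
DUP      : [13, -13, 11, 11]
MUL      : [13, -13, 121]
ROT      : [-13, 121, 13]
ADD      : [-13, 134]
OVER     : [-13, 134, -13]
MUL      : [-13, -1742]
ADD      : [-1755]
PUSH 4   : [-1755, 4]
OVER     : [-1755, 4, -1755]
PUSH 1   : [-1755, 4, -1755, 1]
ROT      : [-1755, -1755, 1, 4]
SUB      : [-1755, -1755, -3]
POP      : [-1755, -1755]
POP      : [-1755]
NEG      : [1755]

1755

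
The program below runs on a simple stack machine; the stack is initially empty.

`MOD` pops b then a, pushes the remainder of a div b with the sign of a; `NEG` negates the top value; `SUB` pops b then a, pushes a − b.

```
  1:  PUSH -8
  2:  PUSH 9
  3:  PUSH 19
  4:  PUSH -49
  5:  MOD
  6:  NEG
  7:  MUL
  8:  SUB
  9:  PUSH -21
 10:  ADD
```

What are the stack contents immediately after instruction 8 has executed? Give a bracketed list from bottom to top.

PUSH -8  → -8
PUSH 9   → -8 9
PUSH 19  → -8 9 19
PUSH -49 → -8 9 19 -49
MOD      → -8 9 19
NEG      → -8 9 -19
MUL      → -8 -171
SUB      → 163

[163]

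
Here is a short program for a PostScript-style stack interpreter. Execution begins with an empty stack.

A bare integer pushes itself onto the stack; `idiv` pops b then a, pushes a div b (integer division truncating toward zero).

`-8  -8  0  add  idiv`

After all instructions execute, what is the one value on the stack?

-8   -> -8
-8   -> -8 -8
0    -> -8 -8 0
add  -> -8 -8
idiv -> 1

1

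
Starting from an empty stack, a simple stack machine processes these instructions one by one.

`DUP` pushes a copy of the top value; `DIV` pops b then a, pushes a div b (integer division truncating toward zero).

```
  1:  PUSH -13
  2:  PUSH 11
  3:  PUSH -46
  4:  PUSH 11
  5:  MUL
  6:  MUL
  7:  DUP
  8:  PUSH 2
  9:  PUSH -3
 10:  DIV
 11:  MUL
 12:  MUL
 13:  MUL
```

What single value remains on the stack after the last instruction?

0

PUSH -13 : -13
PUSH 11  : -13 11
PUSH -46 : -13 11 -46
PUSH 11  : -13 11 -46 11
MUL      : -13 11 -506
MUL      : -13 -5566
DUP      : -13 -5566 -5566
PUSH 2   : -13 -5566 -5566 2
PUSH -3  : -13 -5566 -5566 2 -3
DIV      : -13 -5566 -5566 0
MUL      : -13 -5566 0
MUL      : -13 0
MUL      : 0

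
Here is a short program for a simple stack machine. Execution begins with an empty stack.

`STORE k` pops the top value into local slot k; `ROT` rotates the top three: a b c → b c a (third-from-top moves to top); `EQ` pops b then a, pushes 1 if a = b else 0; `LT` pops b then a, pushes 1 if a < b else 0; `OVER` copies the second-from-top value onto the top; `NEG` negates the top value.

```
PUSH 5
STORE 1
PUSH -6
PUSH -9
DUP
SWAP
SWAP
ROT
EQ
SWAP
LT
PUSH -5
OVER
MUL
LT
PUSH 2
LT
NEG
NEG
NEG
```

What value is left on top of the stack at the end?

-1

PUSH 5  : [5]
STORE 1 : []
PUSH -6 : [-6]
PUSH -9 : [-6, -9]
DUP     : [-6, -9, -9]
SWAP    : [-6, -9, -9]
SWAP    : [-6, -9, -9]
ROT     : [-9, -9, -6]
EQ      : [-9, 0]
SWAP    : [0, -9]
LT      : [0]
PUSH -5 : [0, -5]
OVER    : [0, -5, 0]
MUL     : [0, 0]
LT      : [0]
PUSH 2  : [0, 2]
LT      : [1]
NEG     : [-1]
NEG     : [1]
NEG     : [-1]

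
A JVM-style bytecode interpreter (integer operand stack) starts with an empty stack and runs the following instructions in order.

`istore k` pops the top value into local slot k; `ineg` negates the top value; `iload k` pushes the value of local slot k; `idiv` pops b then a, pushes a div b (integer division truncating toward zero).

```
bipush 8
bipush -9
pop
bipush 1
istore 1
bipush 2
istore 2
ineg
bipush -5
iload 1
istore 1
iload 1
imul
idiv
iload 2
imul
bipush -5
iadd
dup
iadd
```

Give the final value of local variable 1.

bipush 8  -> 8
bipush -9 -> 8 -9
pop       -> 8
bipush 1  -> 8 1
istore 1  -> 8
bipush 2  -> 8 2
istore 2  -> 8
ineg      -> -8
bipush -5 -> -8 -5
iload 1   -> -8 -5 1
istore 1  -> -8 -5
iload 1   -> -8 -5 1
imul      -> -8 -5
idiv      -> 1
iload 2   -> 1 2
imul      -> 2
bipush -5 -> 2 -5
iadd      -> -3
dup       -> -3 -3
iadd      -> -6

1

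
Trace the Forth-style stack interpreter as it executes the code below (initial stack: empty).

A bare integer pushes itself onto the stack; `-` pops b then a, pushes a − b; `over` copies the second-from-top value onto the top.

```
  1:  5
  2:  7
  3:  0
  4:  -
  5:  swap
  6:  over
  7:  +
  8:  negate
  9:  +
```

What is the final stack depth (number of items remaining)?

1

5       5
7       5 7
0       5 7 0
-       5 7
swap    7 5
over    7 5 7
+       7 12
negate  7 -12
+       -5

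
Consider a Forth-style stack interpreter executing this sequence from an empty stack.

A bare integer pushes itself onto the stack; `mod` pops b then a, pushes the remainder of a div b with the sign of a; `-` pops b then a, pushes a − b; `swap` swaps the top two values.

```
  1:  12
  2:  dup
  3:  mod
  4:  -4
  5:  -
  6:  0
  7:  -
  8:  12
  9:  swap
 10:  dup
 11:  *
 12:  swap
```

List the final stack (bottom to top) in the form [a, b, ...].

[16, 12]

12    12
dup   12 12
mod   0
-4    0 -4
-     4
0     4 0
-     4
12    4 12
swap  12 4
dup   12 4 4
*     12 16
swap  16 12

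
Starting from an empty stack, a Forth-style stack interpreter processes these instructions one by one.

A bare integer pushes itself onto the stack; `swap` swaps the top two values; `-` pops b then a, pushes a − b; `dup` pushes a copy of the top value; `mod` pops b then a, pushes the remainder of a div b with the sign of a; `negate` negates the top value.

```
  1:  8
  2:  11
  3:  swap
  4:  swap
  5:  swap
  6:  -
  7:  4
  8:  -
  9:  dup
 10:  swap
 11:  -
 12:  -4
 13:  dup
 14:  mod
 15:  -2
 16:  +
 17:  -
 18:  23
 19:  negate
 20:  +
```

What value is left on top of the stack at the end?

8      : 8
11     : 8 11
swap   : 11 8
swap   : 8 11
swap   : 11 8
-      : 3
4      : 3 4
-      : -1
dup    : -1 -1
swap   : -1 -1
-      : 0
-4     : 0 -4
dup    : 0 -4 -4
mod    : 0 0
-2     : 0 0 -2
+      : 0 -2
-      : 2
23     : 2 23
negate : 2 -23
+      : -21

-21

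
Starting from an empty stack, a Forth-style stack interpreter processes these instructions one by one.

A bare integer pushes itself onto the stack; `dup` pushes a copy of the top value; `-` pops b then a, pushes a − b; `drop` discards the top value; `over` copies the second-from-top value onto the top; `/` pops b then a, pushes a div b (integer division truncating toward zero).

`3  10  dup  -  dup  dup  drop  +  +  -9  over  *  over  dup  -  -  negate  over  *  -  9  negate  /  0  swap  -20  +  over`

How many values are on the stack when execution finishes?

3

3       3
10      3 10
dup     3 10 10
-       3 0
dup     3 0 0
dup     3 0 0 0
drop    3 0 0
+       3 0
+       3
-9      3 -9
over    3 -9 3
*       3 -27
over    3 -27 3
dup     3 -27 3 3
-       3 -27 0
-       3 -27
negate  3 27
over    3 27 3
*       3 81
-       -78
9       -78 9
negate  -78 -9
/       8
0       8 0
swap    0 8
-20     0 8 -20
+       0 -12
over    0 -12 0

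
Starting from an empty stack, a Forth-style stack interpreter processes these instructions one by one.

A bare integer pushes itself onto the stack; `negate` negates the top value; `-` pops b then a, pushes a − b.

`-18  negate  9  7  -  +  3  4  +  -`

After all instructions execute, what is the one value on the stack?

13

-18    → [-18]
negate → [18]
9      → [18, 9]
7      → [18, 9, 7]
-      → [18, 2]
+      → [20]
3      → [20, 3]
4      → [20, 3, 4]
+      → [20, 7]
-      → [13]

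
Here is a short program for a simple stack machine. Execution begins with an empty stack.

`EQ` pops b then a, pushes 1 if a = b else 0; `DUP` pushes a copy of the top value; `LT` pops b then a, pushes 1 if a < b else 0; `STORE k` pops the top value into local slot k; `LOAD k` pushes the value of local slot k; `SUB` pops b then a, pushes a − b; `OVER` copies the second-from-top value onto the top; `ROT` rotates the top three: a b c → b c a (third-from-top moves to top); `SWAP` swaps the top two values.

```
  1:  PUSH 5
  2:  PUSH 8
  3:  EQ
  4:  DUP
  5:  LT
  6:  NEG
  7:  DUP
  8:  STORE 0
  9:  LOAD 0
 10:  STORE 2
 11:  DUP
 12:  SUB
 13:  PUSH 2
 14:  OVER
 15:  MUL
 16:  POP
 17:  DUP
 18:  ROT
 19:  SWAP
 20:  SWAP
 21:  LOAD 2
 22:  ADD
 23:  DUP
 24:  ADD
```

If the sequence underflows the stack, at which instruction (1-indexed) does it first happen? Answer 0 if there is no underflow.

PUSH 5  -> [5]
PUSH 8  -> [5, 8]
EQ      -> [0]
DUP     -> [0, 0]
LT      -> [0]
NEG     -> [0]
DUP     -> [0, 0]
STORE 0 -> [0]
LOAD 0  -> [0, 0]
STORE 2 -> [0]
DUP     -> [0, 0]
SUB     -> [0]
PUSH 2  -> [0, 2]
OVER    -> [0, 2, 0]
MUL     -> [0, 0]
POP     -> [0]
DUP     -> [0, 0]
ROT  — needs 3 operands, stack has 2 → underflow

18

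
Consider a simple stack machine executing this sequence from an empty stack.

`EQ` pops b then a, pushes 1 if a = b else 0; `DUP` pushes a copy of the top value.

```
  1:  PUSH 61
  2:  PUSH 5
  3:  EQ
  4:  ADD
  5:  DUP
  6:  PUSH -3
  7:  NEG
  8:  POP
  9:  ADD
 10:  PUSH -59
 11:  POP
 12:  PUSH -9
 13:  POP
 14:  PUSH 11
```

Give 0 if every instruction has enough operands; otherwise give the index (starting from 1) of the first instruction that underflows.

PUSH 61 : 61
PUSH 5  : 61 5
EQ      : 0
ADD  — needs 2 operands, stack has 1 → underflow

4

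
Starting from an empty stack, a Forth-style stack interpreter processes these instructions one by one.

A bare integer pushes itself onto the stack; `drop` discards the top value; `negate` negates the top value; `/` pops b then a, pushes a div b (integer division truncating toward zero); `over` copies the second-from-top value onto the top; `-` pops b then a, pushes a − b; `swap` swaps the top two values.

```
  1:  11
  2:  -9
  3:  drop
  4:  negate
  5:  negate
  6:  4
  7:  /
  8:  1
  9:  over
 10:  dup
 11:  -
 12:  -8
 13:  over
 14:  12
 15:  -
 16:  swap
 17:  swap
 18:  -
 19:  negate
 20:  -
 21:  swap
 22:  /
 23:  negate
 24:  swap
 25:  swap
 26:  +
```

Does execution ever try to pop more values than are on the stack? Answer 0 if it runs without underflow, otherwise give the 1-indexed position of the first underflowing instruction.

11     → [11]
-9     → [11, -9]
drop   → [11]
negate → [-11]
negate → [11]
4      → [11, 4]
/      → [2]
1      → [2, 1]
over   → [2, 1, 2]
dup    → [2, 1, 2, 2]
-      → [2, 1, 0]
-8     → [2, 1, 0, -8]
over   → [2, 1, 0, -8, 0]
12     → [2, 1, 0, -8, 0, 12]
-      → [2, 1, 0, -8, -12]
swap   → [2, 1, 0, -12, -8]
swap   → [2, 1, 0, -8, -12]
-      → [2, 1, 0, 4]
negate → [2, 1, 0, -4]
-      → [2, 1, 4]
swap   → [2, 4, 1]
/      → [2, 4]
negate → [2, -4]
swap   → [-4, 2]
swap   → [2, -4]
+      → [-2]

0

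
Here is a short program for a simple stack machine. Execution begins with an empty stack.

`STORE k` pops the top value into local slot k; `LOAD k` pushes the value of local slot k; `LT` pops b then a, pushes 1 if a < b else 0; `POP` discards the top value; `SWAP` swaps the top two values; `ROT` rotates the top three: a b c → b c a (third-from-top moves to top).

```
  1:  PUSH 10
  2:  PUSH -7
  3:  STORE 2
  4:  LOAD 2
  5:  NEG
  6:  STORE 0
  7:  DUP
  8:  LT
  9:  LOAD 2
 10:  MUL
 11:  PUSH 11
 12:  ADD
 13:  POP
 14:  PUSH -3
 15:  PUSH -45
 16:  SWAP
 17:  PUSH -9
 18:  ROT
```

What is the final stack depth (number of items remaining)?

PUSH 10  -> [10]
PUSH -7  -> [10, -7]
STORE 2  -> [10]
LOAD 2   -> [10, -7]
NEG      -> [10, 7]
STORE 0  -> [10]
DUP      -> [10, 10]
LT       -> [0]
LOAD 2   -> [0, -7]
MUL      -> [0]
PUSH 11  -> [0, 11]
ADD      -> [11]
POP      -> []
PUSH -3  -> [-3]
PUSH -45 -> [-3, -45]
SWAP     -> [-45, -3]
PUSH -9  -> [-45, -3, -9]
ROT      -> [-3, -9, -45]

3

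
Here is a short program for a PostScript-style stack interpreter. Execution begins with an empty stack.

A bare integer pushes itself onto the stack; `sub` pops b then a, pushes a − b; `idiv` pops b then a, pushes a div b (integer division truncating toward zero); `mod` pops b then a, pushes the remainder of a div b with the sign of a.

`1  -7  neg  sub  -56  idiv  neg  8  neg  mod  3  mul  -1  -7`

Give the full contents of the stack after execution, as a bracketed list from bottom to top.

[0, -1, -7]

1    -> [1]
-7   -> [1, -7]
neg  -> [1, 7]
sub  -> [-6]
-56  -> [-6, -56]
idiv -> [0]
neg  -> [0]
8    -> [0, 8]
neg  -> [0, -8]
mod  -> [0]
3    -> [0, 3]
mul  -> [0]
-1   -> [0, -1]
-7   -> [0, -1, -7]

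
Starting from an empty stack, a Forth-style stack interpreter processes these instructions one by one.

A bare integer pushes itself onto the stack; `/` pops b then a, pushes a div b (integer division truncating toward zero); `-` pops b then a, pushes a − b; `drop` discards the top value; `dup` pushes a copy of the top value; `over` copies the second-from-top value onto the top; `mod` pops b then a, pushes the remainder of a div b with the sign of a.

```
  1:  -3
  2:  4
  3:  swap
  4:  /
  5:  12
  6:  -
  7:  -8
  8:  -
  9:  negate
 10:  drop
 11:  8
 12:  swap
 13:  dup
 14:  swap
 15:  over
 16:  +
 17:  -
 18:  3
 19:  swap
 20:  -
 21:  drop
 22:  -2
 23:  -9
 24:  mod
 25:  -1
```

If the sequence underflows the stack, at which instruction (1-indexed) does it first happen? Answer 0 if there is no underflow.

-3     : -3
4      : -3 4
swap   : 4 -3
/      : -1
12     : -1 12
-      : -13
-8     : -13 -8
-      : -5
negate : 5
drop   : (empty)
8      : 8
swap  — needs 2 operands, stack has 1 → underflow

12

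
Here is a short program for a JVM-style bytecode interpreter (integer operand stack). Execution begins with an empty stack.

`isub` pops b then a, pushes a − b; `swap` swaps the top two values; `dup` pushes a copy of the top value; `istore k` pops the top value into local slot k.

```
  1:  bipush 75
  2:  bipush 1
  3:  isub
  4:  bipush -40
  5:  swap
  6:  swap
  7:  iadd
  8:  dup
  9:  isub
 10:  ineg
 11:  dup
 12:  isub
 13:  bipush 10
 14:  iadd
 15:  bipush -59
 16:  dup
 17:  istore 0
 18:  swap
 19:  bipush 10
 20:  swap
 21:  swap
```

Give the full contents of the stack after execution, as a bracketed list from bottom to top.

[-59, 10, 10]

bipush 75   [75]
bipush 1    [75, 1]
isub        [74]
bipush -40  [74, -40]
swap        [-40, 74]
swap        [74, -40]
iadd        [34]
dup         [34, 34]
isub        [0]
ineg        [0]
dup         [0, 0]
isub        [0]
bipush 10   [0, 10]
iadd        [10]
bipush -59  [10, -59]
dup         [10, -59, -59]
istore 0    [10, -59]
swap        [-59, 10]
bipush 10   [-59, 10, 10]
swap        [-59, 10, 10]
swap        [-59, 10, 10]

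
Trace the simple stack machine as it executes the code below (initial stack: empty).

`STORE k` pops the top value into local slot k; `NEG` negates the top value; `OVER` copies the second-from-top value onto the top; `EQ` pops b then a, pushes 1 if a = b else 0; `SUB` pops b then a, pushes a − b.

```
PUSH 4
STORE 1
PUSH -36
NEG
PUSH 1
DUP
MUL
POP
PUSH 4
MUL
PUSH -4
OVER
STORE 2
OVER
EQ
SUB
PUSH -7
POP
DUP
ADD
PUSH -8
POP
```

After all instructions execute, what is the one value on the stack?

PUSH 4   -> [4]
STORE 1  -> []
PUSH -36 -> [-36]
NEG      -> [36]
PUSH 1   -> [36, 1]
DUP      -> [36, 1, 1]
MUL      -> [36, 1]
POP      -> [36]
PUSH 4   -> [36, 4]
MUL      -> [144]
PUSH -4  -> [144, -4]
OVER     -> [144, -4, 144]
STORE 2  -> [144, -4]
OVER     -> [144, -4, 144]
EQ       -> [144, 0]
SUB      -> [144]
PUSH -7  -> [144, -7]
POP      -> [144]
DUP      -> [144, 144]
ADD      -> [288]
PUSH -8  -> [288, -8]
POP      -> [288]

288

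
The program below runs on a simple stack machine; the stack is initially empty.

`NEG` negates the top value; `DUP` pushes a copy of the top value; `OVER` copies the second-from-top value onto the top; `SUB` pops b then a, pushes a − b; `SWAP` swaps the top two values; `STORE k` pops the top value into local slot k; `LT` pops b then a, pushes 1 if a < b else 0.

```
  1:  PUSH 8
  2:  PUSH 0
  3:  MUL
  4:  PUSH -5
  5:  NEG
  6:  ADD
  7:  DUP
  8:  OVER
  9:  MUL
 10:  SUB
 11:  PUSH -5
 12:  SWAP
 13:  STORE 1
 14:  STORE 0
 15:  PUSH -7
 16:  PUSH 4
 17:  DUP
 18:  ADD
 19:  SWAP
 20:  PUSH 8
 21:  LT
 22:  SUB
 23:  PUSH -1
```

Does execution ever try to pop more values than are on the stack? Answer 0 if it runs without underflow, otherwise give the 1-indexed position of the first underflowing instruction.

PUSH 8   8
PUSH 0   8 0
MUL      0
PUSH -5  0 -5
NEG      0 5
ADD      5
DUP      5 5
OVER     5 5 5
MUL      5 25
SUB      -20
PUSH -5  -20 -5
SWAP     -5 -20
STORE 1  -5
STORE 0  (empty)
PUSH -7  -7
PUSH 4   -7 4
DUP      -7 4 4
ADD      -7 8
SWAP     8 -7
PUSH 8   8 -7 8
LT       8 1
SUB      7
PUSH -1  7 -1

0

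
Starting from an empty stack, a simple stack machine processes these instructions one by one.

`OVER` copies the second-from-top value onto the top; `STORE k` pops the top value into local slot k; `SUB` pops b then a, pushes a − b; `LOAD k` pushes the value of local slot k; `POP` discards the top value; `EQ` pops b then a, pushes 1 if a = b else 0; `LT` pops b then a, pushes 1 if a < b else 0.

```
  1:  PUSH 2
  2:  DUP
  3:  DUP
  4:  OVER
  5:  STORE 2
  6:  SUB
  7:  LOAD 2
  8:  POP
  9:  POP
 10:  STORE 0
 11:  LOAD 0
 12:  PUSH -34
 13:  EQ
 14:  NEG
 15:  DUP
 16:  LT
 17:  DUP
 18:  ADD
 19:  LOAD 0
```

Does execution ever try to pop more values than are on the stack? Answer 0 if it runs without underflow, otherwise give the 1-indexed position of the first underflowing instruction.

0

PUSH 2   -> [2]
DUP      -> [2, 2]
DUP      -> [2, 2, 2]
OVER     -> [2, 2, 2, 2]
STORE 2  -> [2, 2, 2]
SUB      -> [2, 0]
LOAD 2   -> [2, 0, 2]
POP      -> [2, 0]
POP      -> [2]
STORE 0  -> []
LOAD 0   -> [2]
PUSH -34 -> [2, -34]
EQ       -> [0]
NEG      -> [0]
DUP      -> [0, 0]
LT       -> [0]
DUP      -> [0, 0]
ADD      -> [0]
LOAD 0   -> [0, 2]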